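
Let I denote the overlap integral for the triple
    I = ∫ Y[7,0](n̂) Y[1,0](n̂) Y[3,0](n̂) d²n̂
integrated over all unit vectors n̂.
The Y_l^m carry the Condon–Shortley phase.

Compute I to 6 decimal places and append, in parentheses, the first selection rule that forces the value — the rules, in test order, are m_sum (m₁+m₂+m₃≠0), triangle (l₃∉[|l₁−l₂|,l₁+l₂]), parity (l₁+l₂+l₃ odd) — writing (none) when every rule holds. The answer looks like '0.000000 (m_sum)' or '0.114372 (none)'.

triangle: need 6≤l₃≤8, have 3; I=0

0.000000 (triangle)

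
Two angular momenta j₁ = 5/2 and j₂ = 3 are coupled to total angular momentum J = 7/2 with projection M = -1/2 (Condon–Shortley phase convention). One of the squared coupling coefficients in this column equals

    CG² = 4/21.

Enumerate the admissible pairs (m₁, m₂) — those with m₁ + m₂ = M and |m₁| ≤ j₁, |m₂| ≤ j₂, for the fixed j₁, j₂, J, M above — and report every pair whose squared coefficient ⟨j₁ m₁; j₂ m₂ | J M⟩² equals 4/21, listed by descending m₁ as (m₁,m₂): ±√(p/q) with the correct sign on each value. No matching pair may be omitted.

(-1/2,0): −√(4/21)

Admissible pairs with m₁+m₂ = M = -1/2: (-5/2,2), (-3/2,1), (-1/2,0), (1/2,-1), (3/2,-2), (5/2,-3)
  (m₁,m₂)=(5/2,-3): CG² = 2/21, CG = +√(2/21)
  (m₁,m₂)=(3/2,-2): CG² = 20/63, CG = +√(20/63)
  (m₁,m₂)=(1/2,-1): CG² = 1/63, CG = −√(1/63)
  (m₁,m₂)=(-1/2,0): CG² = 4/21, CG = −√(4/21)   ← matches the target
  (m₁,m₂)=(-3/2,1): CG² = 8/63, CG = +√(8/63)
  (m₁,m₂)=(-5/2,2): CG² = 16/63, CG = +√(16/63)
Pairs with CG² = 4/21: (-1/2,0): −√(4/21)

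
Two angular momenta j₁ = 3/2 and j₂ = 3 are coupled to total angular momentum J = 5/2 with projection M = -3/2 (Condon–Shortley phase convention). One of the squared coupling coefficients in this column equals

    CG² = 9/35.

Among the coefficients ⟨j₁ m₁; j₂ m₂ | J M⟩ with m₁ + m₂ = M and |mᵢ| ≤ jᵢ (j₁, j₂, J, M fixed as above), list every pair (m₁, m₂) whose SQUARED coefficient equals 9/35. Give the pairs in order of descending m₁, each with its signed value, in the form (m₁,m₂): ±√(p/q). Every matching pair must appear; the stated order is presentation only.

Admissible pairs with m₁+m₂ = M = -3/2: (-3/2,0), (-1/2,-1), (1/2,-2), (3/2,-3)
  (m₁,m₂)=(3/2,-3): CG² = 9/28, CG = +√(9/28)
  (m₁,m₂)=(1/2,-2): CG² = 1/14, CG = +√(1/14)
  (m₁,m₂)=(-1/2,-1): CG² = 7/20, CG = −√(7/20)
  (m₁,m₂)=(-3/2,0): CG² = 9/35, CG = +√(9/35)   ← matches the target
Pairs with CG² = 9/35: (-3/2,0): +√(9/35)

(-3/2,0): +√(9/35)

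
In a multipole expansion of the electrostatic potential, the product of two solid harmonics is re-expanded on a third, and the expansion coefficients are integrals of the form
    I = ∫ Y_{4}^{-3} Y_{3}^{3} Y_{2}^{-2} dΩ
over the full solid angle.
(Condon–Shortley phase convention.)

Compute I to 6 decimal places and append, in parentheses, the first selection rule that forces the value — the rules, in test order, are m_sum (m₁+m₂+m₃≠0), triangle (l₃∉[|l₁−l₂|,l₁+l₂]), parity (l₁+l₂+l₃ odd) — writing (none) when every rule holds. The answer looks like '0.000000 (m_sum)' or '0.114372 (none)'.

Σmᵢ = -2 ≠ 0, so the φ-integral vanishes; I = 0

0.000000 (m_sum)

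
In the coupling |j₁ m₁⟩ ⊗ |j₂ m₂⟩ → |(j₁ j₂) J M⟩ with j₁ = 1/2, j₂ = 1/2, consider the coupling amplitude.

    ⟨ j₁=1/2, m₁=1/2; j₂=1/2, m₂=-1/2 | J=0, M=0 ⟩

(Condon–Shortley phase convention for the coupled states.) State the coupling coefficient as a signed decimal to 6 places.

+0.707107

j₁+j₂−J=1  J+j₁−j₂=0  J−j₁+j₂=0  j₁+j₂+J+1=2
(j₁±m₁, j₂±m₂, J±M) = (1,0,0,1,0,0)
P² = 1/2
sum k=0..0:
  [0] +1/1 = 1
S = 1
C² = P²·S² = 1/2 ; C = +0.707107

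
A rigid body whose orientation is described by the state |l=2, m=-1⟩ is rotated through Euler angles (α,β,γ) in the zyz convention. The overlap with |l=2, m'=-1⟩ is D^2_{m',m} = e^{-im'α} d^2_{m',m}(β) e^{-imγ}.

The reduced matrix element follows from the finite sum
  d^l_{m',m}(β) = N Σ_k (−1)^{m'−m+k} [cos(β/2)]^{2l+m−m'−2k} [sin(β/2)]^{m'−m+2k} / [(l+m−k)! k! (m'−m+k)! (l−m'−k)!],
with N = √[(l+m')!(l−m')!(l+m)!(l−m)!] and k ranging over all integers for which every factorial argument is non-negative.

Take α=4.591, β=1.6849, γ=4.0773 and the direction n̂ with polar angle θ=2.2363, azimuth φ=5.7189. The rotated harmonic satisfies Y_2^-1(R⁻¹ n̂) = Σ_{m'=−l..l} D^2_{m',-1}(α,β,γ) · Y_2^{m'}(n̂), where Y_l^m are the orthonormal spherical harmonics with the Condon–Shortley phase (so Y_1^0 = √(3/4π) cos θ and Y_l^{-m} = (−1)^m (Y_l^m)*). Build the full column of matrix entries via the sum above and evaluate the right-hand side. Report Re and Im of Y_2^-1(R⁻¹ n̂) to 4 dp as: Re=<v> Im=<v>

Need the full column D^2_{m',-1} for m'=−2..2 at α=4.5910, β=1.6849, γ=4.0773.
cos(β/2)=0.665636, sin(β/2)=0.746276
d^2_{-2,-1}: single k=1 term ⇒ +0.440191;  D = +0.338673+0.281191i
d^2_{-1,-1}: k∈[0..1] ⇒ +0.196313 -0.740278 = -0.543965;  D = +0.395603-0.373358i
d^2_{0,-1}: k∈[0..1] ⇒ -0.539121 +0.677659 = +0.138538;  D = -0.082188-0.111526i
d^2_{1,-1}: k∈[0..1] ⇒ +0.740278 -0.310169 = +0.430109;  D = +0.374595-0.211357i
d^2_{2,-1}: single k=0 term ⇒ -0.553307;  D = -0.211543-0.511271i
Y_2^{m'}(θ=2.2363,φ=5.7189) and Σ D·Y over m':
  (+0.3387+0.2812i)·(+0.1023+0.2160i)  (+0.3956-0.3734i)·(-0.3171-0.2007i)  (-0.0822-0.1115i)·(+0.0453+0.0000i)  (+0.3746-0.2114i)·(+0.3171-0.2007i)  (-0.2115-0.5113i)·(+0.1023-0.2160i)
Y_2^-1(R⁻¹ n̂) = -0.285903-0.012931i

Re=-0.2859 Im=-0.0129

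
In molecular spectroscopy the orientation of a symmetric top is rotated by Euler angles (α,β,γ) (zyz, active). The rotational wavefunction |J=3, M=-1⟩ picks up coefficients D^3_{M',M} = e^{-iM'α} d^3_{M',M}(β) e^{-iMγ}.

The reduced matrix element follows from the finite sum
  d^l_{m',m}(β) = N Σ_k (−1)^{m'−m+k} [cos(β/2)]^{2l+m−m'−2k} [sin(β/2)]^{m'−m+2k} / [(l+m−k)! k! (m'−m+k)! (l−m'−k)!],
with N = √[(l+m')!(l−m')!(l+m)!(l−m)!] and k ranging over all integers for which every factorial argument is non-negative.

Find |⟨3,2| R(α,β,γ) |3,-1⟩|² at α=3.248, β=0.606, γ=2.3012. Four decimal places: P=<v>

P=0.0193

First d^3_{2,-1}(β=0.6060), then the phase factors e^{-i(2)α} and e^{-i(-1)γ}:
With c≡cos(β/2)=0.954446 and s≡sin(β/2)=0.298385, N=[120·1·2·24]^{1/2}=75.894664
The bounds max(0,m−m')=0 and min(l+m,l−m')=1 give 2 terms
  k=0: (−1)^3·75.8947/(12)·0.9544^3·0.2984^3 = -0.146088
  k=1: (−1)^4·75.8947/(24)·0.9544^1·0.2984^5 = +0.007139
d^3_{2,-1}(0.6060) = -0.146088 +0.007139 = -0.138949
|D^3_{2,-1}|² = |d^3_{2,-1}(β)|² = (-0.138949)² = 0.019307 (the z-rotation phases have unit modulus)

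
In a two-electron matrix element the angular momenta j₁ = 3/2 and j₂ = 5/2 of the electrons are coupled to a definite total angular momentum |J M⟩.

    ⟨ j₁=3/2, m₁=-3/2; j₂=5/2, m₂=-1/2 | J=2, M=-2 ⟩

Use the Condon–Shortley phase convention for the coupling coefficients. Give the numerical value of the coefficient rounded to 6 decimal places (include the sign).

√[5·2!1!3!/7! · 0!3!2!3!0!4!] = √(144/7)
  +(−1)^2/∏(2,0,1,0,0,3)! = 1/12  (running 1/12)
⟨..|..⟩ = √(144/7)·(1/12) = +0.377964

+0.377964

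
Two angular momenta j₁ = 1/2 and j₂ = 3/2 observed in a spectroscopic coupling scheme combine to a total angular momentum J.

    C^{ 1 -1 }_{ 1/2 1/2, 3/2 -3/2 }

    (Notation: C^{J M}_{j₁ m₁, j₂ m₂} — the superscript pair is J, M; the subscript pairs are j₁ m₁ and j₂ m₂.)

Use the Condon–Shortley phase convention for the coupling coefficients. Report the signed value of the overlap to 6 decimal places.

√[3·1!0!2!/4! · 1!0!0!3!0!2!] = √(3)
  +(−1)^0/∏(0,1,0,0,0,2)! = 1/2  (running 1/2)
⟨..|..⟩ = √(3)·(1/2) = +0.866025

+0.866025  (= +√(3/4))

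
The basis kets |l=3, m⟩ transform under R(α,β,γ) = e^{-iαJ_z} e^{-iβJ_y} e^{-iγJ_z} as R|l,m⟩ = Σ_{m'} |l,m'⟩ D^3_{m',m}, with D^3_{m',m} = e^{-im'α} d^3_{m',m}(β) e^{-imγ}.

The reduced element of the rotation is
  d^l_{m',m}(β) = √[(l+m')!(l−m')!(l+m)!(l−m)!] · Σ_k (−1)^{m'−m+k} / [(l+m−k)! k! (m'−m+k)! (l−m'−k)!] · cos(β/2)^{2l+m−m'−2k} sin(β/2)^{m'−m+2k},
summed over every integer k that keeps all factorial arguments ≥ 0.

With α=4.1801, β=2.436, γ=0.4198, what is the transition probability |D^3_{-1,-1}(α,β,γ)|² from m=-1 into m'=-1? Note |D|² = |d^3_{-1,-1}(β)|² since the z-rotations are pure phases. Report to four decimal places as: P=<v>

D^3_{-1,-1}(4.1801,2.4360,0.4198) = e^{-i·-1·4.1801}·d^3_{-1,-1}(2.4360)·e^{-i·-1·0.4198}. Compute d first:
c=cos(2.436000/2)=0.345523, s=sin(2.436000/2)=0.938410; N=√[2·24·2·24]=48.000000
The bounds max(0,m−m')=0 and min(l+m,l−m')=2 give 3 terms
  k=0: (−1)^0·48.0000/(48)·0.3455^6·0.9384^0 = +0.001702
  k=1: (−1)^1·48.0000/(6)·0.3455^4·0.9384^2 = -0.100412
  k=2: (−1)^2·48.0000/(8)·0.3455^2·0.9384^4 = +0.555491
d^3_{-1,-1}(2.4360) = +0.001702 -0.100412 +0.555491 = +0.456780
|D^3_{-1,-1}|² = |d^3_{-1,-1}(β)|² = (+0.456780)² = 0.208648 (the z-rotation phases have unit modulus)

P=0.2086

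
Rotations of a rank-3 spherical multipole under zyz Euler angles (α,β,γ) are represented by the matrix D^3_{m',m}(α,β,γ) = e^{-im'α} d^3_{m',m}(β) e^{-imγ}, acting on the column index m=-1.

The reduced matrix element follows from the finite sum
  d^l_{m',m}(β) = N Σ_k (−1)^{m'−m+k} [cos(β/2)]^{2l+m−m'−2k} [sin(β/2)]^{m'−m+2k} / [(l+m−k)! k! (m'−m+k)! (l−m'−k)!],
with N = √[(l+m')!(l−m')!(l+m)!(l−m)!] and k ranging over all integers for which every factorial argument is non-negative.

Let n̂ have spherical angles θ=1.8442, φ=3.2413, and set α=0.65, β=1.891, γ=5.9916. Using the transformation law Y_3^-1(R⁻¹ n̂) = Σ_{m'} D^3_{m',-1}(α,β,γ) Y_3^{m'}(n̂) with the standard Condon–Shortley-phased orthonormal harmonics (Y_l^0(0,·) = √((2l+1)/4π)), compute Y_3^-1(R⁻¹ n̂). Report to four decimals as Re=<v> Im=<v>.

Need the full column D^3_{m',-1} for m'=−3..3 at α=0.6500, β=1.8910, γ=5.9916.
cos(β/2)=0.585338, sin(β/2)=0.810790
d^3_{-3,-1}: single k=2 term ⇒ +0.298874;  D = -0.026153+0.297727i
d^3_{-2,-1}: k∈[1..2] ⇒ +0.176173 -0.676042 = -0.499869;  D = -0.266531-0.422883i
d^3_{-1,-1}: k∈[0..2] ⇒ +0.040220 -0.617351 +0.888376 = +0.311245;  D = +0.291467+0.109182i
d^3_{0,-1}: k∈[0..2] ⇒ -0.192988 +1.110851 -0.710458 = +0.207405;  D = +0.198650-0.059623i
d^3_{1,-1}: k∈[0..2] ⇒ +0.463013 -1.184502 +0.284086 = -0.437403;  D = -0.257415+0.353637i
d^3_{2,-1}: k∈[0..1] ⇒ -0.676042 +0.648556 = -0.027486;  D = +0.000571+0.027480i
d^3_{3,-1}: single k=0 term ⇒ +0.573444;  D = -0.356455-0.449197i
Y_3^{m'}(θ=1.8442,φ=3.2413) and Σ D·Y over m':
  (-0.0262+0.2977i)·(-0.3559+0.1098i)  (-0.2665-0.4229i)·(-0.2508+0.0507i)  (+0.2915+0.1092i)·(+0.1968-0.0197i)  (+0.1987-0.0596i)·(+0.2656+0.0000i)  (-0.2574+0.3536i)·(-0.1968-0.0197i)  (+0.0006+0.0275i)·(-0.2508-0.0507i)  (-0.3565-0.4492i)·(+0.3559+0.1098i)
Y_3^-1(R⁻¹ n̂) = +0.158446-0.286811i

Re=0.1584 Im=-0.2868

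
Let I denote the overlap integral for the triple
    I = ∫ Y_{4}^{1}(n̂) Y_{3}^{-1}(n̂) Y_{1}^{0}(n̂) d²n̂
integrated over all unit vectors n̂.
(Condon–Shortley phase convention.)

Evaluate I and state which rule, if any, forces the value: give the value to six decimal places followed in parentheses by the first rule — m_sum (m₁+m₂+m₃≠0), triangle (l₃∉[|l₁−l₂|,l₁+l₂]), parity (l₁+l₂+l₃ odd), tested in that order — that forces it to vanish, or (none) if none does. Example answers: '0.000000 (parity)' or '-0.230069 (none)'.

-0.238414 (none)

Checks pass: Σm=0; 8 even; l₃=1∈[1,7].
(2·4+1)(2·3+1)(2·1+1) = 189
Δ: 6! 2! 0! / 9! → 1/252
sum: t=3:−1/36 = -1/36
3j²(4 3 1; 0 0 0) = Δ·Π!·Σ² = 4/63  (sign +1)
sum: t=2:+1/48 = 1/48
3j²(4 3 1; 1 -1 0) = Δ·Π!·Σ² = 5/84  (sign -1)
combine: 4πI² = 189·4/63·5/84 = 5/7
take √, sign -1: I = -0.23841361
No selection rule forces the value: the integral is nonzero (none).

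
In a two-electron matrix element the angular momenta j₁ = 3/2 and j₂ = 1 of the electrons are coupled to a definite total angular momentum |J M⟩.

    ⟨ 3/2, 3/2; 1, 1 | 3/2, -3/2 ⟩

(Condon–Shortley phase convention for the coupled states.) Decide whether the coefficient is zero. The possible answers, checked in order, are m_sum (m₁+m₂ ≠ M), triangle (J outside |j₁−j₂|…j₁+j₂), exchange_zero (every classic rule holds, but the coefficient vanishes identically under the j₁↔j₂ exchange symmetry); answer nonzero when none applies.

m_sum

m-sum: m₁+m₂ = 3/2+1 = 5/2, M = -3/2  ✗ ⇒ coefficient is 0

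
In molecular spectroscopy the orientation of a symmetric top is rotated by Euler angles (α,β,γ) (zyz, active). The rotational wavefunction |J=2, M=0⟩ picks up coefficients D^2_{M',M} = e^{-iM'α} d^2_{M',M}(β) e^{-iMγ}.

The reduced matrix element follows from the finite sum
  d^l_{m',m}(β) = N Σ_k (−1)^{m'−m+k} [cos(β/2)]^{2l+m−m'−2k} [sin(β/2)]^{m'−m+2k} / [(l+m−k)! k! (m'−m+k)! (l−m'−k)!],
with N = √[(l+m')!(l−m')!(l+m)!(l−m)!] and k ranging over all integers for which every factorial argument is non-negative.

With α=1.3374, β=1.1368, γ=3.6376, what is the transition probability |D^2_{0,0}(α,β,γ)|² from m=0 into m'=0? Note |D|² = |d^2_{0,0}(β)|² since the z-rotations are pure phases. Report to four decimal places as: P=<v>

First d^2_{0,0}(β=1.1368), then the phase factors e^{-i(0)α} and e^{-i(0)γ}:
Half-angle: c=0.842763, s=0.538284. N=√(2·2·2·2)=4.000000
Admissible k: 0..2 (factorial args all ≥0)
  k=0: (−1)^0·4.0000/(4)·0.8428^4·0.5383^0 = +0.504455
  k=1: (−1)^1·4.0000/(1)·0.8428^2·0.5383^2 = -0.823180
  k=2: (−1)^2·4.0000/(4)·0.8428^0·0.5383^4 = +0.083955
d^2_{0,0}(1.1368) = +0.504455 -0.823180 +0.083955 = -0.234770
|D^2_{0,0}|² = |d^2_{0,0}(β)|² = (-0.234770)² = 0.055117 (the z-rotation phases have unit modulus)

P=0.0551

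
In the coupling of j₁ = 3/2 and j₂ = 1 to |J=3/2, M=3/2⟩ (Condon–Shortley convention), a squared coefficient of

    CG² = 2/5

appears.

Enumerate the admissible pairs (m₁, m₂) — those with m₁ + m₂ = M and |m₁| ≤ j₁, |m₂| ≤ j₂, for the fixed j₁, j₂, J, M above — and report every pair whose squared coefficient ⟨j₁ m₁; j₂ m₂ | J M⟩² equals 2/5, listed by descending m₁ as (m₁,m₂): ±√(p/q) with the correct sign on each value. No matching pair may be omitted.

Admissible pairs with m₁+m₂ = M = 3/2: (1/2,1), (3/2,0)
  (m₁,m₂)=(3/2,0): CG² = 3/5, CG = +√(3/5)
  (m₁,m₂)=(1/2,1): CG² = 2/5, CG = −√(2/5)   ← matches the target
Pairs with CG² = 2/5: (1/2,1): −√(2/5)

(1/2,1): −√(2/5)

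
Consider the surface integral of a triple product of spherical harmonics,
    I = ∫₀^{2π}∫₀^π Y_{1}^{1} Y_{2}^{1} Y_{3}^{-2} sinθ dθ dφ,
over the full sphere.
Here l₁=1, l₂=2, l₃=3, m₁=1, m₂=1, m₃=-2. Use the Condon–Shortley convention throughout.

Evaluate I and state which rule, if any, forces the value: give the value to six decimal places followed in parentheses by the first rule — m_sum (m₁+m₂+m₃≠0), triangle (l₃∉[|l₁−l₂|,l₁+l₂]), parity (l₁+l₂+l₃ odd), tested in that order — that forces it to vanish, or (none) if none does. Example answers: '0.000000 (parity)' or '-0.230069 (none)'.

0.261169 (none)

m-sum 0 ✓  L=6 even ✓  1≤3≤3 ✓
Π(2lᵢ+1) = 3×5×7 = 105
triangle coeff Δ(1,2,3) = 1/105
Σ_t [0,0]: t=0:+1/4 = 1/4
(3j)²=3/35 [(1 2 3; 0 0 0)], sign=-1
Σ_t [0,0]: t=0:+1/12 = 1/12
(3j)²=2/21 [(1 2 3; 1 1 -2)], sign=-1
⇒ 4πI² = 6/7
I = (+1)√(6/7/(4π)) = 0.26116903
No selection rule forces the value: the integral is nonzero (none).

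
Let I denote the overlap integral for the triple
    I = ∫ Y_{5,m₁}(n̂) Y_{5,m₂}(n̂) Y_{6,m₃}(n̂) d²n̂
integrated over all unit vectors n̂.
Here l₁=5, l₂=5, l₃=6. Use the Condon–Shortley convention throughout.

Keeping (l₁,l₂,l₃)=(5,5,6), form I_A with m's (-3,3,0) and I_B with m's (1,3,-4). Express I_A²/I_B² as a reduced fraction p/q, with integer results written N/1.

Same 5,5,6: normalisation and zero-m 3j drop out of the ratio.
A: Δ: 4! 6! 6! / 17! → 1/28588560; sum: t=2:+1/2073600 t=3:−1/86400 t=4:+1/55296 = 29/4147200; 3j²(5 5 6; -3 3 0) = Δ·Π!·Σ² = 841/145860  (sign +1)
B: Δ: 4! 6! 6! / 17! → 1/28588560; sum: t=2:+1/138240 t=3:−1/86400 t=4:+1/829440 = -13/4147200; 3j²(5 5 6; 1 3 -4) = Δ·Π!·Σ² = 13/3740  (sign -1)
I_A²/I_B² = (841/145860)/(13/3740) = 841/507

841/507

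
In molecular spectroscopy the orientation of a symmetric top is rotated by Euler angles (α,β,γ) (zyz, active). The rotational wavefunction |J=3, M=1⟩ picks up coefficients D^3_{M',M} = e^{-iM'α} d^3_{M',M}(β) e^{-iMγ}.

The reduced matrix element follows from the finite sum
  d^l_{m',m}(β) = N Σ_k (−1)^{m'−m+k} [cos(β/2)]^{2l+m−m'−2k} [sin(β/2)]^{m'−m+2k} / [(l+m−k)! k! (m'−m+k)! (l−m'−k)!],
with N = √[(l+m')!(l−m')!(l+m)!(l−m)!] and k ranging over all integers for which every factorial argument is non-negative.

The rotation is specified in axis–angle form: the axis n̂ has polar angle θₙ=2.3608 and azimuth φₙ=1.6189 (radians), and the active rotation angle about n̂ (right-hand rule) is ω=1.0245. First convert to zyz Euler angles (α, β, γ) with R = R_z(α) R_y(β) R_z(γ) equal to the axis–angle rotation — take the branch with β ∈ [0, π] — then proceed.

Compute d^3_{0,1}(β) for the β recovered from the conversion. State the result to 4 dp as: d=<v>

Axis–angle → zyz. n̂ = (sinθₙcosφₙ, sinθₙsinφₙ, cosθₙ) = (-0.033844, +0.703029, -0.710356), ω = 1.0245.
R = I cosω + sinω [n̂]ₓ + (1−cosω) n̂n̂ᵀ gives
  R = [+0.520077, +0.595535, +0.612257; -0.618399, +0.757000, -0.211030; -0.589155, -0.268867, +0.761976]
β = atan2(√(R₁₃²+R₂₃²), R₃₃) = 0.704438; α = atan2(R₂₃, R₁₃) mod 2π = 5.951261; γ = atan2(R₃₂, −R₃₁) mod 2π = 5.855054
d^3_{0,1}(β=0.7044) via the finite sum:
Half-angle: c=0.938610, s=0.344981. N=√(6·6·24·2)=41.569219
The bounds max(0,m−m')=1 and min(l+m,l−m')=3 give 3 terms
  k=1: (−1)^0·41.5692/(12)·0.9386^5·0.3450^1 = +0.870585
  k=2: (−1)^1·41.5692/(4)·0.9386^3·0.3450^3 = -0.352820
  k=3: (−1)^2·41.5692/(12)·0.9386^1·0.3450^5 = +0.015887
d^3_{0,1}(0.7044) = +0.870585 -0.352820 +0.015887 = +0.533652

d=0.5337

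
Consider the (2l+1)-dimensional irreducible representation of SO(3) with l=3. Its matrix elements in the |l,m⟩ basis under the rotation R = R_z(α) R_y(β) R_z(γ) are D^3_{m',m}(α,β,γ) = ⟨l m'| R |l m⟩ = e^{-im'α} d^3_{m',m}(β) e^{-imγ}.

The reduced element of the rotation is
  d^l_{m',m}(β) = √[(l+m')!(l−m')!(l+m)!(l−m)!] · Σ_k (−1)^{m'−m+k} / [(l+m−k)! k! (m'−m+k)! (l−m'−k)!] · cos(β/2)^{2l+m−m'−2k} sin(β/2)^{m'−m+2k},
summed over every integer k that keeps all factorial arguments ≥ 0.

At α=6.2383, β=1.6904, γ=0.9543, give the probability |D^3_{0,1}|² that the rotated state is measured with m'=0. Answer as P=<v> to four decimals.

P=0.1595

First d^3_{0,1}(β=1.6904), then the phase factors e^{-i(0)α} and e^{-i(1)γ}:
c=cos(1.690400/2)=0.663582, s=sin(1.690400/2)=0.748104; N=√[6·6·24·2]=41.569219
Admissible k: 1..3 (factorial args all ≥0)
  k=1: (−1)^0·41.5692/(12)·0.6636^5·0.7481^1 = +0.333445
  k=2: (−1)^1·41.5692/(4)·0.6636^3·0.7481^3 = -1.271396
  k=3: (−1)^2·41.5692/(12)·0.6636^1·0.7481^5 = +0.538635
d^3_{0,1}(1.6904) = +0.333445 -1.271396 +0.538635 = -0.399316
|D^3_{0,1}|² = |d^3_{0,1}(β)|² = (-0.399316)² = 0.159453 (the z-rotation phases have unit modulus)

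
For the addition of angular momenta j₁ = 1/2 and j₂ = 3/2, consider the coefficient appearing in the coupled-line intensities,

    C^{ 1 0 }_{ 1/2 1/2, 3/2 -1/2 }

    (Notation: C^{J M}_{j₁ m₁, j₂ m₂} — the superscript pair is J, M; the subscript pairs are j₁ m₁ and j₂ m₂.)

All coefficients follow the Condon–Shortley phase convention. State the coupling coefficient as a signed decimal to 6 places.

√[3·1!0!2!/4! · 1!0!1!2!1!1!] = √(1/2)
  +(−1)^0/∏(0,1,0,1,0,1)! = 1  (running 1)
⟨..|..⟩ = √(1/2)·(1) = +0.707107

+0.707107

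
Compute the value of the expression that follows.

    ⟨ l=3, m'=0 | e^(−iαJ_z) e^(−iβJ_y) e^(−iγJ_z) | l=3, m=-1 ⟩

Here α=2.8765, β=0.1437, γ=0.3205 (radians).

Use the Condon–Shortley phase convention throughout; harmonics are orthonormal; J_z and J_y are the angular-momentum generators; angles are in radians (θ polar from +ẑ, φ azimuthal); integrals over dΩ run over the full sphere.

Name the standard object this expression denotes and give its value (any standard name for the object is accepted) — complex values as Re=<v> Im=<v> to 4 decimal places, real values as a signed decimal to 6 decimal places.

Wigner D-matrix element, Re=-0.2294 Im=-0.0761

This is a Wigner D-matrix element — the rotation-matrix element ⟨l m'| R(α,β,γ) |l m⟩ in the angular-momentum basis.
D^3_{0,-1}(2.8765,0.1437,0.3205) = e^{-i·0·2.8765}·d^3_{0,-1}(0.1437)·e^{-i·-1·0.3205}. Compute d first:
Half-angle: c=0.997420, s=0.071788. N=√(6·6·2·24)=41.569219
k: max(0,(-1)−(0))=0 … min(3+(-1),3−(0))=2
  k=0: (−1)^1·41.5692/(12)·0.9974^5·0.0718^1 = -0.245490
  k=1: (−1)^2·41.5692/(4)·0.9974^3·0.0718^3 = +0.003815
  k=2: (−1)^3·41.5692/(12)·0.9974^1·0.0718^5 = -0.000007
d^3_{0,-1}(0.1437) = -0.245490 +0.003815 -0.000007 = -0.241681
D = (+1.000000+0.000000i)·(-0.241681)·(+0.949078+0.315041i) = -0.229375-0.076140i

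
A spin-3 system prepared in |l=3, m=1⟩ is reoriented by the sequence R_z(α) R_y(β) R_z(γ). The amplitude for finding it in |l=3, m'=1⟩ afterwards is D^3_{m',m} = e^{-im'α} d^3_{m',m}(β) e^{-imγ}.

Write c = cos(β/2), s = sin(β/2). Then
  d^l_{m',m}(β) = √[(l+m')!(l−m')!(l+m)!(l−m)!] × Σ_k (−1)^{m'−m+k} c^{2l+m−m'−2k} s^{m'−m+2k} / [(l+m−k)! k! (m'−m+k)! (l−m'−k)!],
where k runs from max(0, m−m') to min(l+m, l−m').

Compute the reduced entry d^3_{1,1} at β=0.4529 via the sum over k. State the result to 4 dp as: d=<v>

d=0.5071

d^3_{1,1}(β=0.4529) via the finite sum:
With c≡cos(β/2)=0.974470 and s≡sin(β/2)=0.224520, N=[24·2·24·2]^{1/2}=48.000000
k: max(0,(1)−(1))=0 … min(3+(1),3−(1))=2
  k=0: (−1)^0·48.0000/(48)·0.9745^6·0.2245^0 = +0.856268
  k=1: (−1)^1·48.0000/(6)·0.9745^4·0.2245^2 = -0.363640
  k=2: (−1)^2·48.0000/(8)·0.9745^2·0.2245^4 = +0.014478
d^3_{1,1}(0.4529) = +0.856268 -0.363640 +0.014478 = +0.507106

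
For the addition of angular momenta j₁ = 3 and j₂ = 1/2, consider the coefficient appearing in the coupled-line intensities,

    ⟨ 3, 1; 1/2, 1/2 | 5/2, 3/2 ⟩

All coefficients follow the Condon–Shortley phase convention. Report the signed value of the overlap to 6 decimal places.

√[6·1!5!0!/7! · 4!2!1!0!4!1!] = √(1152/7)
  +(−1)^1/∏(1,0,1,0,4,0)! = -1/24  (running -1/24)
⟨..|..⟩ = √(1152/7)·(-1/24) = -0.534522

−√(2/7) ≈ -0.534522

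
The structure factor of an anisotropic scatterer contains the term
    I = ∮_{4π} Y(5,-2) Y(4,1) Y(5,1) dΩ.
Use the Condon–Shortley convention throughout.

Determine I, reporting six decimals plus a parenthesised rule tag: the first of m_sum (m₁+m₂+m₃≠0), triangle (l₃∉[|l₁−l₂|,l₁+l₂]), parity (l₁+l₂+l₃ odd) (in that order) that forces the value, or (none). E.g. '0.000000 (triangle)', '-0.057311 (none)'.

m-sum 0 ✓  L=14 even ✓  1≤5≤9 ✓
Π(2lᵢ+1) = 11×9×11 = 1089
triangle coeff Δ(5,4,5) = 1/3153150
Σ_t [0,4]: t=0:+1/69120 t=1:−1/1728 t=2:+1/576 t=3:−1/1728 t=4:+1/69120 = 7/11520
(3j)²=2/143 [(5 4 5; 0 0 0)], sign=-1
Σ_t [1,4]: t=1:−1/103680 t=2:+1/2880 t=3:−1/1152 t=4:+1/5184 = -7/20736
(3j)²=35/2574 [(5 4 5; -2 1 1)], sign=-1
⇒ 4πI² = 35/169
I = (+1)√(35/169/(4π)) = 0.12837656
No selection rule forces the value: the integral is nonzero (none).

0.128377 (none)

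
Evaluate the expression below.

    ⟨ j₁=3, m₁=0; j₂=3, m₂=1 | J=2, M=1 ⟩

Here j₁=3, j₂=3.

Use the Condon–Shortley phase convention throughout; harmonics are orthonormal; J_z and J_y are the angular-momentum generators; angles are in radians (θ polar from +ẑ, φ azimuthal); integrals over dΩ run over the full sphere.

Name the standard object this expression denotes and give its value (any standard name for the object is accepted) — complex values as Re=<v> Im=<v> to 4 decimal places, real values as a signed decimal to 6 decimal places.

This is a Clebsch–Gordan (vector-coupling) coefficient.
triangle: 4!×2!×2!/9! = 96/362880
(j±m)!: 3!×3!×4!×2!×3!×1! = 10368
prefactor² = (2J+1)×Δ×N² = 96/7
  k=2: +1/(2!×2!×1!×2!×1!×0!) = 1/8
  k=3: −1/(3!×1!×0!×1!×2!×1!) = -1/12
Σ = 1/24  ⇒  CG² = 96/7×(1/24)² = 1/42
CG = +√(1/42) = +0.154303

Clebsch–Gordan coefficient, +√(1/42) ≈ +0.154303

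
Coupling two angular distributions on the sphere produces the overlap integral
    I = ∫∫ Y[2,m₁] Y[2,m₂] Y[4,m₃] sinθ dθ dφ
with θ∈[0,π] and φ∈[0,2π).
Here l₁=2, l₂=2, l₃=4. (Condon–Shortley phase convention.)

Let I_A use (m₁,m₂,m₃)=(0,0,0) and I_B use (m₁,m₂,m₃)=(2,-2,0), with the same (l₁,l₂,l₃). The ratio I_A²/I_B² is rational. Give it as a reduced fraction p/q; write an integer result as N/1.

36/1

Same 2,2,4: normalisation and zero-m 3j drop out of the ratio.
A: Δ: 0! 4! 4! / 9! → 1/630; sum: t=0:+1/16 = 1/16; 3j²(2 2 4; 0 0 0) = Δ·Π!·Σ² = 2/35  (sign +1)
B: Δ: 0! 4! 4! / 9! → 1/630; sum: t=0:+1/576 = 1/576; 3j²(2 2 4; 2 -2 0) = Δ·Π!·Σ² = 1/630  (sign +1)
I_A²/I_B² = (2/35)/(1/630) = 36/1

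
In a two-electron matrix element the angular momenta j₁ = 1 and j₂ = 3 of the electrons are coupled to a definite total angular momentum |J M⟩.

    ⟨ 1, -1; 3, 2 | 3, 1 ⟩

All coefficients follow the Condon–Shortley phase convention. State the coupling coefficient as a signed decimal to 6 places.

j₁+j₂−J=1  J+j₁−j₂=1  J−j₁+j₂=5  j₁+j₂+J+1=8
(j₁±m₁, j₂±m₂, J±M) = (0,2,5,1,4,2)
P² = 240
sum k=1..1:
  [1] −1/24 = -1/24
S = -1/24
C² = P²·S² = 5/12 ; C = -0.645497

-0.645497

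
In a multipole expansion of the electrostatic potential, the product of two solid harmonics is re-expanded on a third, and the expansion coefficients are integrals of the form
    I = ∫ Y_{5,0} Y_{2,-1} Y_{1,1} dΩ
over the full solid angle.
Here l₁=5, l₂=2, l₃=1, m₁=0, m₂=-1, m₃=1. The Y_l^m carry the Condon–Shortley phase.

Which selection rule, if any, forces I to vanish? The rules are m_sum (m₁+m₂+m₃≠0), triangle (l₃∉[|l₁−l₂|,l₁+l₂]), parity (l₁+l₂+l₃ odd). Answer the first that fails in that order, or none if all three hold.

triangle

m₁+m₂+m₃ = 0 − 1 + 1 = 0  ✓
triangle: need |l₁−l₂| ≤ l₃ ≤ l₁+l₂ = [3,7]; l₃=1 is outside  ✗
parity: l₁+l₂+l₃ = 8 is even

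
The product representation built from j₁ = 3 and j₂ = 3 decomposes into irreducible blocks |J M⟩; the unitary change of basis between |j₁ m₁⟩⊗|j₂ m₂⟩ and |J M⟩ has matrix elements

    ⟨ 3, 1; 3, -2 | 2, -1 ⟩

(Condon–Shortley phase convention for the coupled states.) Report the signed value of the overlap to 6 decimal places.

√[5·4!2!2!/9! · 4!2!1!5!1!3!] = √(320/7)
  +(−1)^0/∏(0,4,2,1,0,1)! = 1/48  (running 1/48)
  +(−1)^1/∏(1,3,1,0,1,2)! = -1/12  (running -1/16)
⟨..|..⟩ = √(320/7)·(-1/16) = -0.422577

−√(5/28) ≈ -0.422577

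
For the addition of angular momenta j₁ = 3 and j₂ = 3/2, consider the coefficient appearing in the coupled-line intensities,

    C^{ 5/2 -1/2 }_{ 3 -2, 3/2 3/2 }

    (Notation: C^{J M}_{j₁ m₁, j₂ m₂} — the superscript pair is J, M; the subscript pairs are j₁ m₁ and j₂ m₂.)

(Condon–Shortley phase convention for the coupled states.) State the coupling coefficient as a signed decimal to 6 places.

+0.654654  (= +√(3/7))

triangle: 2!×4!×1!/8! = 48/40320
(j±m)!: 1!×5!×3!×0!×2!×3! = 8640
prefactor² = (2J+1)×Δ×N² = 432/7
  k=2: +1/(2!×0!×3!×1!×1!×0!) = 1/12
Σ = 1/12  ⇒  CG² = 432/7×(1/12)² = 3/7
CG = +√(3/7) = +0.654654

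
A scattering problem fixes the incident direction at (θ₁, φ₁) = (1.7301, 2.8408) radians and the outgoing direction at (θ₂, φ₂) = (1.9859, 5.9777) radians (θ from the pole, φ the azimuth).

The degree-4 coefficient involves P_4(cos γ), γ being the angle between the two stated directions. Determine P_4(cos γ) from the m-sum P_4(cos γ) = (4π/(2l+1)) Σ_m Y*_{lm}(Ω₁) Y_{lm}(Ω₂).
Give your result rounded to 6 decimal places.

Term-by-term m-sum for l=4 (normalisation 4π/9 = 1.396263):
  m=-4: (+0.151143-0.392442i) × (+0.106065+0.291602i) = +0.130468+0.002449i  (running Σ = +0.130468+0.002449i)
  m=-3: (+0.118437-0.149981i) × (-0.235412-0.306896i) = -0.073910-0.001041i  (running Σ = +0.056558+0.001409i)
  m=-2: (-0.221497+0.152050i) × (+0.031771+0.022251i) = -0.010420-0.000098i  (running Σ = +0.046137+0.001311i)
  m=-1: (-0.199842+0.061992i) × (+0.309950+0.097745i) = -0.068000-0.000319i  (running Σ = -0.021863+0.000992i)
  m=0: (+0.239842-0.000000i) × (-0.100852+0.000000i) = -0.024189+0.000000i  (running Σ = -0.046052+0.000992i)
  m=1: (+0.199842+0.061992i) × (-0.309950+0.097745i) = -0.068000+0.000319i  (running Σ = -0.114052+0.001311i)
  m=2: (-0.221497-0.152050i) × (+0.031771-0.022251i) = -0.010420+0.000098i  (running Σ = -0.124473+0.001409i)
  m=3: (-0.118437-0.149981i) × (+0.235412-0.306896i) = -0.073910+0.001041i  (running Σ = -0.198383+0.002449i)
  m=4: (+0.151143+0.392442i) × (+0.106065-0.291602i) = +0.130468-0.002449i  (running Σ = -0.067915+0.000000i)
Accumulated sum -0.067915+0.000000i; after 4π/(2l+1) scaling, -0.094827+0.000000i ⇒ P_4 = -0.094827

-0.094827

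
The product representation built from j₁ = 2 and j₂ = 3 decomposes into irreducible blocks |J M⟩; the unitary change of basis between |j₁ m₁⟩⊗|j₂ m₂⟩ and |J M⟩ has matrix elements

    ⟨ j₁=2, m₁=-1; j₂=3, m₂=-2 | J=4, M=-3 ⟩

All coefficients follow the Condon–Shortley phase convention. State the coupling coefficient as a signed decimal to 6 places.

√[9·1!3!5!/10! · 1!3!1!5!1!7!] = √(6480)
  +(−1)^0/∏(0,1,3,1,0,4)! = 1/144  (running 1/144)
  +(−1)^1/∏(1,0,2,0,1,5)! = -1/240  (running 1/360)
⟨..|..⟩ = √(6480)·(1/360) = +0.223607

+0.223607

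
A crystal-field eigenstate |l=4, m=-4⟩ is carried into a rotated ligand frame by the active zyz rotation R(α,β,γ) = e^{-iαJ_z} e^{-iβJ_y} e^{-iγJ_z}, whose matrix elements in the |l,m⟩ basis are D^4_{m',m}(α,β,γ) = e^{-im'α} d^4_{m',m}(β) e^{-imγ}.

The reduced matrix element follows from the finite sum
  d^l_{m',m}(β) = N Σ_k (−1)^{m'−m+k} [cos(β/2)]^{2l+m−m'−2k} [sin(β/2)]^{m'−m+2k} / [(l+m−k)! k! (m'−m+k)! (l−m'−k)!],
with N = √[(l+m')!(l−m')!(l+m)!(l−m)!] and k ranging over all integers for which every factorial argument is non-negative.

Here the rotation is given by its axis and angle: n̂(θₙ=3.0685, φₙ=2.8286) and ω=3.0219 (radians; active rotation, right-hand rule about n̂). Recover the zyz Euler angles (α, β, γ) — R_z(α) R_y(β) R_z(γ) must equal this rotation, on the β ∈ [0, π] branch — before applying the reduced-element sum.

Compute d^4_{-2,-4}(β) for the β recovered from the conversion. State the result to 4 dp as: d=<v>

Axis–angle → zyz. n̂ = (sinθₙcosφₙ, sinθₙsinφₙ, cosθₙ) = (-0.069480, +0.022486, -0.997330), ω = 3.0219.
R = I cosω + sinω [n̂]ₓ + (1−cosω) n̂n̂ᵀ gives
  R = [-0.983225, +0.115975, +0.140777; -0.122202, -0.991838, -0.036395; +0.135408, -0.052987, +0.989372]
β = atan2(√(R₁₃²+R₂₃²), R₃₃) = 0.145923; α = atan2(R₂₃, R₁₃) mod 2π = 6.030199; γ = atan2(R₃₂, −R₃₁) mod 2π = 3.514591
d^4_{-2,-4}(β=0.1459) via the finite sum:
c=cos(0.145923/2)=0.997339, s=sin(0.145923/2)=0.072897; N=√[2·720·1·40320]=7619.763776
Admissible k: 0..0 (factorial args all ≥0)
  k=0: (−1)^2·7619.7638/(1440)·0.9973^6·0.0729^2 = +0.027673
d^4_{-2,-4}(0.1459) = +0.027673

d=0.0277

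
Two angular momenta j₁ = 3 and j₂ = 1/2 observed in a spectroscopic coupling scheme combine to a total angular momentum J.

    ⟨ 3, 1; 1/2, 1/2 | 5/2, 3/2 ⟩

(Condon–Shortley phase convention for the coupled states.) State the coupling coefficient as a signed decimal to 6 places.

√[6·1!5!0!/7! · 4!2!1!0!4!1!] = √(1152/7)
  +(−1)^1/∏(1,0,1,0,4,0)! = -1/24  (running -1/24)
⟨..|..⟩ = √(1152/7)·(-1/24) = -0.534522

-0.534522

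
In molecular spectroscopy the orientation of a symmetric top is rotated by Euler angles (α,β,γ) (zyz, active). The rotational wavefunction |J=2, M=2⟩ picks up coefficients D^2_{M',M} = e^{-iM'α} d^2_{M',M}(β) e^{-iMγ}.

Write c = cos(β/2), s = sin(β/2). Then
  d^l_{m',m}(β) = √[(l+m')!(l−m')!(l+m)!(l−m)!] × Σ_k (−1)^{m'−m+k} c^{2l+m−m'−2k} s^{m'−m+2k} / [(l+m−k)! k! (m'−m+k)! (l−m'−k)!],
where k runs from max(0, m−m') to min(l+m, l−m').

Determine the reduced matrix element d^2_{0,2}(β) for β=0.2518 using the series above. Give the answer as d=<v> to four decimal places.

d^2_{0,2}(β=0.2518) via the finite sum:
c=cos(0.251800/2)=0.992085, s=sin(0.251800/2)=0.125568; N=√[2·2·24·1]=9.797959
k∈{2} keeps every argument non-negative
  k=2: (−1)^0·9.7980/(4)·0.9921^2·0.1256^2 = +0.038013
d^2_{0,2}(0.2518) = +0.038013

d=0.0380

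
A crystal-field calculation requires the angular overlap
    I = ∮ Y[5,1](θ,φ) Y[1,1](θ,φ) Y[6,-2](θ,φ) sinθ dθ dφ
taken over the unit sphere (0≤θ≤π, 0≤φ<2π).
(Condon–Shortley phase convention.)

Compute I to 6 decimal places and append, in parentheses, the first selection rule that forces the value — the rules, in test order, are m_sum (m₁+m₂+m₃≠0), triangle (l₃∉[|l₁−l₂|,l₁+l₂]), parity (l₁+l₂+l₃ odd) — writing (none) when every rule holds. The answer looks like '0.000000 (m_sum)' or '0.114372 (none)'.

0.216205 (none)

m-sum 0 ✓  L=12 even ✓  4≤6≤6 ✓
Π(2lᵢ+1) = 11×3×13 = 429
triangle coeff Δ(5,1,6) = 1/858
Σ_t [0,0]: t=0:+1/14400 = 1/14400
(3j)²=6/143 [(5 1 6; 0 0 0)], sign=+1
Σ_t [0,0]: t=0:+1/34560 = 1/34560
(3j)²=14/429 [(5 1 6; 1 1 -2)], sign=+1
⇒ 4πI² = 84/143
I = (+1)√(84/143/(4π)) = 0.21620548
No selection rule forces the value: the integral is nonzero (none).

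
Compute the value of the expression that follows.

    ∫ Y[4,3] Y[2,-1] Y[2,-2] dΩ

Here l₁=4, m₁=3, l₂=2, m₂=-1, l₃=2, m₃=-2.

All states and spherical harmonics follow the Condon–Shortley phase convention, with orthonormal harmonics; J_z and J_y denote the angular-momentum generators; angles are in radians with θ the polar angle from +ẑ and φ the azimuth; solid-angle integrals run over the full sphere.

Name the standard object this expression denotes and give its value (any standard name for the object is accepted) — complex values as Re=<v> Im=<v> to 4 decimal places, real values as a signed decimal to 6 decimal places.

Gaunt coefficient, -0.238414

This is a Gaunt coefficient — the integral of a triple product of spherical harmonics over the sphere.
Rules hold: Σm=0, L=8 even, 2≤2≤6.
N = 9·5·5 = 225
Δ = 4!·4!·0!/9! = 1/630
Racah Σ t=2..2: t=2:+1/16 = 1/16
⇒ 3j(4 2 2; 0 0 0)² = 2/35, sgn +1
Racah Σ t=1..1: t=1:−1/144 = -1/144
⇒ 3j(4 2 2; 3 -1 -2)² = 1/18, sgn -1
4πI² = N·(3j₀)²·(3jₘ)² = 5/7
I = -1·√(0.714286/4π) = -0.23841361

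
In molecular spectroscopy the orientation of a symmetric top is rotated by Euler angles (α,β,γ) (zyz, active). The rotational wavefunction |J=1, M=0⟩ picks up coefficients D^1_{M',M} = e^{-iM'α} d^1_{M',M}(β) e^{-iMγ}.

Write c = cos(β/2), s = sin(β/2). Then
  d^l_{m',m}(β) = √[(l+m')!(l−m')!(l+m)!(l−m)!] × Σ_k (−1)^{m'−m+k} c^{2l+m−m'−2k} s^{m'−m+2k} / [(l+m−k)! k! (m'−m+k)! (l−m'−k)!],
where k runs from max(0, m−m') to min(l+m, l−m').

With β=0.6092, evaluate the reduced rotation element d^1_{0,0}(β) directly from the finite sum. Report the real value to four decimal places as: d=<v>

d=0.8201

d^1_{0,0}(β=0.6092) via the finite sum:
With c≡cos(β/2)=0.953967 and s≡sin(β/2)=0.299912, N=[1·1·1·1]^{1/2}=1.000000
Admissible k: 0..1 (factorial args all ≥0)
  k=0: (−1)^0·1.0000/(1)·0.9540^2·0.2999^0 = +0.910053
  k=1: (−1)^1·1.0000/(1)·0.9540^0·0.2999^2 = -0.089947
d^1_{0,0}(0.6092) = +0.910053 -0.089947 = +0.820106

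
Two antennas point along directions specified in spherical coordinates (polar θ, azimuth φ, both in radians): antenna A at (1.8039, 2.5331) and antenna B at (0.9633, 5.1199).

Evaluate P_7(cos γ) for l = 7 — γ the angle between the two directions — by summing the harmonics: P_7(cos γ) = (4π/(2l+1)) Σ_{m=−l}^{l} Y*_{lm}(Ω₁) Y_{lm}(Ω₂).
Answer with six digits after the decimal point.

Summing Y*_{l m}(θ₁,φ₁)·Y_{l m}(θ₂,φ₂) over m ∈ [−7, 7]; prefactor 4π/(2·7+1) = 0.837758:
  m=-7: Y*=(0.180609, -0.371099)  Y=(-0.035856, 0.120588)  product (0.038274, 0.035085)
  m=-6: Y*=(0.320091, -0.178778)  Y=(0.251022, 0.209947)  product (0.117884, 0.022325)
  m=-5: Y*=(-0.097516, -0.009699)  Y=(0.395687, -0.199385)  product (-0.040520, 0.015606)
  m=-4: Y*=(-0.266239, -0.227741)  Y=(-0.013932, -0.234866)  product (-0.049780, 0.065703)
  m=-3: Y*=(-0.002942, -0.011302)  Y=(0.191299, 0.069453)  product (0.000222, -0.002366)
  m=-2: Y*=(-0.113058, 0.306098)  Y=(0.233714, -0.247988)  product (0.049485, 0.099577)
  m=-1: Y*=(-0.043822, 0.030530)  Y=(0.026507, 0.061405)  product (-0.003036, -0.001882)
  m=+0: Y*=(0.317041, -0.000000)  Y=(0.347051, 0.000000)  product (0.110029, 0.000000)
  m=+1: Y*=(0.043822, 0.030530)  Y=(-0.026507, 0.061405)  product (-0.003036, 0.001882)
  m=+2: Y*=(-0.113058, -0.306098)  Y=(0.233714, 0.247988)  product (0.049485, -0.099577)
  m=+3: Y*=(0.002942, -0.011302)  Y=(-0.191299, 0.069453)  product (0.000222, 0.002366)
  m=+4: Y*=(-0.266239, 0.227741)  Y=(-0.013932, 0.234866)  product (-0.049780, -0.065703)
  m=+5: Y*=(0.097516, -0.009699)  Y=(-0.395687, -0.199385)  product (-0.040520, -0.015606)
  m=+6: Y*=(0.320091, 0.178778)  Y=(0.251022, -0.209947)  product (0.117884, -0.022325)
  m=+7: Y*=(-0.180609, -0.371099)  Y=(0.035856, 0.120588)  product (0.038274, -0.035085)
Σ over m = (0.335090, 0.000000); ×(4π/15) → (0.280724, 0.000000). Real part: 0.280724

0.280724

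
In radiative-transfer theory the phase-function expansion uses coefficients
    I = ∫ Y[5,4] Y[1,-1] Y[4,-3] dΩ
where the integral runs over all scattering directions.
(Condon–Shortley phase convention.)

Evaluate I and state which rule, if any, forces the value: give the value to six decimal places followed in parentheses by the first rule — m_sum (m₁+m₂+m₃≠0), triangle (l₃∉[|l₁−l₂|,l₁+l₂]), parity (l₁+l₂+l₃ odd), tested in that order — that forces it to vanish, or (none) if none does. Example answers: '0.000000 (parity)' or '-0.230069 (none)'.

0.294638 (none)

Rules hold: Σm=0, L=10 even, 4≤4≤6.
N = 11·3·9 = 297
Δ = 2!·8!·0!/11! = 1/495
Racah Σ t=1..1: t=1:−1/576 = -1/576
⇒ 3j(5 1 4; 0 0 0)² = 5/99, sgn -1
Racah Σ t=0..0: t=0:+1/10080 = 1/10080
⇒ 3j(5 1 4; 4 -1 -3)² = 4/55, sgn -1
4πI² = N·(3j₀)²·(3jₘ)² = 12/11
I = +1·√(1.09091/4π) = 0.29463840
No selection rule forces the value: the integral is nonzero (none).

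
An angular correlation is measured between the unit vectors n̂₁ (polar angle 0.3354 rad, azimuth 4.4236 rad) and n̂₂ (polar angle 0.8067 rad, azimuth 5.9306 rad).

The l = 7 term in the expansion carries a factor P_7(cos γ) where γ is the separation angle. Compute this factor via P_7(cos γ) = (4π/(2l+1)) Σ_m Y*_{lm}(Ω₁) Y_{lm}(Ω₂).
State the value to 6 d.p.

Expand P_7 via completeness: Σ_{m} conj(Y_{7,m}) at Ω₁ times Y_{7,m} at Ω₂ —
  m=-7: Y*=0.00019 - 0.00009j  Y=-0.03998 + 0.03190j  product -0.00000 + 0.00001j
  m=-6: Y*=0.00036 + 0.00222j  Y=-0.09502 + 0.15684j  product -0.00038 - 0.00015j
  m=-5: Y*=-0.01489 - 0.00190j  Y=-0.07180 + 0.36911j  product 0.00177 - 0.00536j
  m=-4: Y*=0.02822 - 0.06393j  Y=0.07105 + 0.43902j  product 0.03007 + 0.00784j
  m=-3: Y*=0.17388 + 0.14778j  Y=0.08533 + 0.15147j  product -0.00755 + 0.03895j
  m=-2: Y*=-0.41048 + 0.26751j  Y=-0.21004 - 0.17878j  product 0.13405 + 0.01720j
  m=-1: Y*=-0.15536 - 0.52295j  Y=-0.29202 - 0.10745j  product -0.01082 + 0.16941j
  m=+0: Y*=-0.06284 + 0.00000j  Y=0.19117 + 0.00000j  product -0.01201 + 0.00000j
  m=+1: Y*=0.15536 - 0.52295j  Y=0.29202 - 0.10745j  product -0.01082 - 0.16941j
  m=+2: Y*=-0.41048 - 0.26751j  Y=-0.21004 + 0.17878j  product 0.13405 - 0.01720j
  m=+3: Y*=-0.17388 + 0.14778j  Y=-0.08533 + 0.15147j  product -0.00755 - 0.03895j
  m=+4: Y*=0.02822 + 0.06393j  Y=0.07105 - 0.43902j  product 0.03007 - 0.00784j
  m=+5: Y*=0.01489 - 0.00190j  Y=0.07180 + 0.36911j  product 0.00177 + 0.00536j
  m=+6: Y*=0.00036 - 0.00222j  Y=-0.09502 - 0.15684j  product -0.00038 + 0.00015j
  m=+7: Y*=-0.00019 - 0.00009j  Y=0.03998 + 0.03190j  product -0.00000 - 0.00001j
Total Σ_m = 0.28225 - 0.00000j. Multiply by 0.837758: 0.23646 - 0.00000j. P_7(cos γ) = 0.236456

0.236456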